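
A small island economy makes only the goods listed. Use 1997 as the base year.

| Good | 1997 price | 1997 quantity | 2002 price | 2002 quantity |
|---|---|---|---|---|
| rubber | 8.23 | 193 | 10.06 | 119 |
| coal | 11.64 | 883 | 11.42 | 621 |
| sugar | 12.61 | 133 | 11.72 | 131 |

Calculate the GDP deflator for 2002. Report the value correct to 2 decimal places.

Nominal GDP 2002 = 10.06·119 + 11.42·621 + 11.72·131 = 9824.28.
Real GDP 2002 (at 1997 prices) = 8.23·119 + 11.64·621 + 12.61·131 = 9859.72.
Deflator = Nominal/Real × 100 = 9824.28/9859.72 × 100 = 99.641.

99.64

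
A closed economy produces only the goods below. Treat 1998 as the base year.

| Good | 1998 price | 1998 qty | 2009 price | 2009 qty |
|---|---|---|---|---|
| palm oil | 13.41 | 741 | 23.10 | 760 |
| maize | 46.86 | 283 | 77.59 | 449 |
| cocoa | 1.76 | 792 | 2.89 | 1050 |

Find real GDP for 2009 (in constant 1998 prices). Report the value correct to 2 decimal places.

33079.74

Real GDP 2009 = Σ (p_1998 × q_2009) = 13.41·760 + 46.86·449 + 1.76·1050 = 33079.74.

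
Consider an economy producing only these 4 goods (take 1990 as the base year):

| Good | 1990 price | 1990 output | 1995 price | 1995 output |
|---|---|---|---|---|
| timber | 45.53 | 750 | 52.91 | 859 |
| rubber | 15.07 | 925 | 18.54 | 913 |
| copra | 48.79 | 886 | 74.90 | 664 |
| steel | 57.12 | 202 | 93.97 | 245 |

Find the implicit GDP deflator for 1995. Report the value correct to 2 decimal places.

136.14

Nominal GDP 1995 = 52.91·859 + 18.54·913 + 74.90·664 + 93.97·245 = 135132.96.
Real GDP 1995 (at 1990 prices) = 45.53·859 + 15.07·913 + 48.79·664 + 57.12·245 = 99260.14.
Deflator = Nominal/Real × 100 = 135132.96/99260.14 × 100 = 136.140.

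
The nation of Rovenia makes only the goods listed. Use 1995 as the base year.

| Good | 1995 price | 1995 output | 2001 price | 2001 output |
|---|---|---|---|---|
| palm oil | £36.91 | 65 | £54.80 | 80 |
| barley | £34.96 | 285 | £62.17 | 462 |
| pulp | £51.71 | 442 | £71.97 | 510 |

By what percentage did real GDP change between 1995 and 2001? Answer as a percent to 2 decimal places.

29.13%

Real GDP 1995 = Nominal GDP 1995 = 36.91·65 + 34.96·285 + 51.71·442 = 35218.57.
Real GDP 2001 (at 1995 prices) = 36.91·80 + 34.96·462 + 51.71·510 = 45476.42.
Real growth = 45476.42/35218.57 − 1 = 0.2913.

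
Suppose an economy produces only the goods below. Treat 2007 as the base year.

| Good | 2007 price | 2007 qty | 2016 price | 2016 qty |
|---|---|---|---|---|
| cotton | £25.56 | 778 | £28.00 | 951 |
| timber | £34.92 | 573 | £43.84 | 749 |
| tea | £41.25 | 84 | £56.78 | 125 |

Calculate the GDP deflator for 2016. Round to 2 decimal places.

119.67

Nominal GDP 2016 = 28.00·951 + 43.84·749 + 56.78·125 = 66561.66.
Real GDP 2016 (at 2007 prices) = 25.56·951 + 34.92·749 + 41.25·125 = 55618.89.
Deflator = Nominal/Real × 100 = 66561.66/55618.89 × 100 = 119.675.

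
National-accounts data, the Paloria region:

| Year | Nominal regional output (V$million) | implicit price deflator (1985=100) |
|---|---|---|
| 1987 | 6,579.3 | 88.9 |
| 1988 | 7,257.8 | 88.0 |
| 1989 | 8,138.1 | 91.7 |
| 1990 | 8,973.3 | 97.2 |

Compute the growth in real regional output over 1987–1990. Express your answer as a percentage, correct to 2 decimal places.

Real regional output 1987 = 6579.3/0.889 = 7400.79.
Real regional output 1990 = 8973.3/0.972 = 9231.79.
Change = 9231.79/7400.79 − 1 = 0.2474.

24.74%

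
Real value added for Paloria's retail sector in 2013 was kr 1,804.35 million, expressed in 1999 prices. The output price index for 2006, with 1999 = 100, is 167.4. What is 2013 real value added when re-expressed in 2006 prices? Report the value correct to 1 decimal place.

kr 3,020.5 million

Real value added in 2006 prices = Real value added in 1999 prices × (P_2006/P_1999) = 1804.35 × 1.674 = 3020.48.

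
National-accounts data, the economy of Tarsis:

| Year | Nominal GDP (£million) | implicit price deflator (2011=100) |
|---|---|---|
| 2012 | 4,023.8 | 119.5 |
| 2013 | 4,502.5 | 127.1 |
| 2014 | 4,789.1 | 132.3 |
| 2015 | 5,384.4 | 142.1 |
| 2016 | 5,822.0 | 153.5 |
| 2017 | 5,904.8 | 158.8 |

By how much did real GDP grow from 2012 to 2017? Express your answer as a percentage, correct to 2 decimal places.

Real GDP 2012 = 4023.8/1.195 = 3367.20.
Real GDP 2017 = 5904.8/1.588 = 3718.39.
Change = 3718.39/3367.20 − 1 = 0.1043.

10.43%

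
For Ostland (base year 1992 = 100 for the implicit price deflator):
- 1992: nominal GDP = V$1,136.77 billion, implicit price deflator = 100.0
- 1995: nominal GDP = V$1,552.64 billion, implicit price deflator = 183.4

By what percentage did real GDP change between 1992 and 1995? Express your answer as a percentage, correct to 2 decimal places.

-25.53%

Real GDP 1992 = 1136.77 / 1.000 = 1136.77.
Real GDP 1995 = 1552.64 / 1.834 = 846.59.
Real growth = 846.59 / 1136.77 − 1 = -0.2553.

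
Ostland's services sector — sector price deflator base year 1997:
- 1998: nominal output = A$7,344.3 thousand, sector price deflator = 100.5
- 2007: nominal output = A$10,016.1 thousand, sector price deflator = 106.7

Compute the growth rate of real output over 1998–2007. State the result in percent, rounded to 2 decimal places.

Deflate each year: 1998 → 7344.3/1.005 = 7307.76; 2007 → 10016.1/1.067 = 9387.16.
So real output changed by 9387.16/7307.76 − 1 = 0.2845, i.e. 28.45%.

28.45%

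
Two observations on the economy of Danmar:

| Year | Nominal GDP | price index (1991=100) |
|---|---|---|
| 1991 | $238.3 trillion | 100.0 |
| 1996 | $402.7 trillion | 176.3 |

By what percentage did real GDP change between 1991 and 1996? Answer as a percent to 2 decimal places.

-4.15%

Deflate each year: 1991 → 238.3/1.000 = 238.30; 1996 → 402.7/1.763 = 228.42.
So real GDP changed by 228.42/238.30 − 1 = -0.0415, i.e. -4.15%.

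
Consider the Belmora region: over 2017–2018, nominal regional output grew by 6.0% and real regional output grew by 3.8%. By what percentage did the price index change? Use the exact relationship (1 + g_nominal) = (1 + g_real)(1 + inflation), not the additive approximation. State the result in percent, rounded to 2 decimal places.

2.12%

(1 + g_nom) = (1 + g_real)(1 + π), so π = 1.0600 / 1.0380 − 1 = 0.02119.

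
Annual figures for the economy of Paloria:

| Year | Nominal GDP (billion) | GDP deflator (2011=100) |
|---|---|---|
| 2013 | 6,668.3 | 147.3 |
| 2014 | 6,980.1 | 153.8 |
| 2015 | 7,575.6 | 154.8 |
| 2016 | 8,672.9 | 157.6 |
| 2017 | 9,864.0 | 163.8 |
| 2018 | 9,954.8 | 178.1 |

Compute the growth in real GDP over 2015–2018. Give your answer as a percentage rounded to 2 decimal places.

14.21%

Real GDP 2015 = 7575.6/1.548 = 4893.80.
Real GDP 2018 = 9954.8/1.781 = 5589.44.
Change = 5589.44/4893.80 − 1 = 0.1421.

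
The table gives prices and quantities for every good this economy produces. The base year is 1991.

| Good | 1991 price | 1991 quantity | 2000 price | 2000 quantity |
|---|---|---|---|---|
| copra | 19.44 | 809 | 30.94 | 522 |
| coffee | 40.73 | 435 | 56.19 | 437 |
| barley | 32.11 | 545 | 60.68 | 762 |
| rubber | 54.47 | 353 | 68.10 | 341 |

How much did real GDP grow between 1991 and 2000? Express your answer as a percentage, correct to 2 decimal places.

Real GDP 1991 = Nominal GDP 1991 = 19.44·809 + 40.73·435 + 32.11·545 + 54.47·353 = 70172.37.
Real GDP 2000 (at 1991 prices) = 19.44·522 + 40.73·437 + 32.11·762 + 54.47·341 = 70988.78.
Real growth = 70988.78/70172.37 − 1 = 0.0116.

1.16%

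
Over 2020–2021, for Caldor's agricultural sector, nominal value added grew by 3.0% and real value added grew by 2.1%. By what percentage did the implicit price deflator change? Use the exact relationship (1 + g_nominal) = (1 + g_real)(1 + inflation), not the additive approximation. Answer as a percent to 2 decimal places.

0.88%

(1 + g_nom) = (1 + g_real)(1 + π), so π = 1.0300 / 1.0210 − 1 = 0.00881.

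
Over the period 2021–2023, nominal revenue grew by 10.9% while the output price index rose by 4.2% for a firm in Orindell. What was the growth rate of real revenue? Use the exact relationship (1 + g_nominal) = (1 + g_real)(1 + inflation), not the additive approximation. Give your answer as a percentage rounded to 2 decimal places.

(1 + g_nom) = (1 + g_real)(1 + π), so g_real = 1.1090 / 1.0420 − 1 = 0.06430.

6.43%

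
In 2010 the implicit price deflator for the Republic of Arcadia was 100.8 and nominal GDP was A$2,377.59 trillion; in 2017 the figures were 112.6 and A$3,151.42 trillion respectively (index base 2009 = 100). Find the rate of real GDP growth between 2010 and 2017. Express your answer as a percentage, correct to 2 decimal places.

Real GDP 2010 = 2377.59 / 1.008 = 2358.72.
Real GDP 2017 = 3151.42 / 1.126 = 2798.77.
Real growth = 2798.77 / 2358.72 − 1 = 0.1866.

18.66%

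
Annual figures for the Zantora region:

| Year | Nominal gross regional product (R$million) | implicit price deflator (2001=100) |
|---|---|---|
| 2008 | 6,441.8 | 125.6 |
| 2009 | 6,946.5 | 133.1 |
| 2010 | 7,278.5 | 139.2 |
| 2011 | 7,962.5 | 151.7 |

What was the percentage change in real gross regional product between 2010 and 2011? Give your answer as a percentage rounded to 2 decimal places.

Real gross regional product 2010 = 7278.5/1.392 = 5228.81.
Real gross regional product 2011 = 7962.5/1.517 = 5248.85.
Change = 5248.85/5228.81 − 1 = 0.0038.

0.38%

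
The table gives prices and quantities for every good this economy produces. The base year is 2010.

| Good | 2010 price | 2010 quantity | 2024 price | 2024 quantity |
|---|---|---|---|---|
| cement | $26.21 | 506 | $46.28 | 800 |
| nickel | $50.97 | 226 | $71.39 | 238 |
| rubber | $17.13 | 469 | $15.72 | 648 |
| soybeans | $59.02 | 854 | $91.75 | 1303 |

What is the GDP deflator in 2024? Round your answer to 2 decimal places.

Nominal GDP 2024 = 46.28·800 + 71.39·238 + 15.72·648 + 91.75·1303 = 183751.63.
Real GDP 2024 (at 2010 prices) = 26.21·800 + 50.97·238 + 17.13·648 + 59.02·1303 = 121102.16.
Deflator = Nominal/Real × 100 = 183751.63/121102.16 × 100 = 151.733.

151.73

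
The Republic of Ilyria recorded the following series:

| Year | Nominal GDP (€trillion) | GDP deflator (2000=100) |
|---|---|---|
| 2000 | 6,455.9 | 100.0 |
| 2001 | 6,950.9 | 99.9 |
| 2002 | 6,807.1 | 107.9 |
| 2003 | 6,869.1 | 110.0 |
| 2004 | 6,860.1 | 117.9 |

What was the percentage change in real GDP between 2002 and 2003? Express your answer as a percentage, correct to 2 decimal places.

-1.02%

Real GDP 2002 = 6807.1/1.079 = 6308.71.
Real GDP 2003 = 6869.1/1.100 = 6244.64.
Change = 6244.64/6308.71 − 1 = -0.0102.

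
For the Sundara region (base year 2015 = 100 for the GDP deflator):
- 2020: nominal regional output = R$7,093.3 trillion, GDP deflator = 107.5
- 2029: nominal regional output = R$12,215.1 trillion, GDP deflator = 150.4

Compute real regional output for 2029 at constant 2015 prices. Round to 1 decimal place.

R$8,121.7 trillion

Real regional output = Nominal / (GDP deflator/100) = 12215.1 / 1.504 = 8121.74.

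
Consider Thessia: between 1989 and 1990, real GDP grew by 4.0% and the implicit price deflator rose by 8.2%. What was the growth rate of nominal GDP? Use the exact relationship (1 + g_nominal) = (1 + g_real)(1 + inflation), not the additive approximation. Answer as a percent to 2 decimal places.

(1 + g_nom) = (1 + g_real)(1 + π) = 1.0400 × 1.0820 = 1.12528.

12.53%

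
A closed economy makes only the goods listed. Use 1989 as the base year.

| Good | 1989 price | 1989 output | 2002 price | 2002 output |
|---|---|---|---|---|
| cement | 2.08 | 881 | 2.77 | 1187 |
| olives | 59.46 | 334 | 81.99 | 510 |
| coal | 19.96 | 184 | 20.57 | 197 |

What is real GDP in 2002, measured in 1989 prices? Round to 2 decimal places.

Real GDP 2002 = Σ (p_1989 × q_2002) = 2.08·1187 + 59.46·510 + 19.96·197 = 36725.68.

36725.68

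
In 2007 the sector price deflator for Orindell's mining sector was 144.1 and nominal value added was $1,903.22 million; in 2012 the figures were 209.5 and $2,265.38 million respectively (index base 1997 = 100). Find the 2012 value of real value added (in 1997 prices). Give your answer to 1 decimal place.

$1,081.3 million

Real value added = Nominal / (sector price deflator/100) = 2265.38 / 2.095 = 1081.33.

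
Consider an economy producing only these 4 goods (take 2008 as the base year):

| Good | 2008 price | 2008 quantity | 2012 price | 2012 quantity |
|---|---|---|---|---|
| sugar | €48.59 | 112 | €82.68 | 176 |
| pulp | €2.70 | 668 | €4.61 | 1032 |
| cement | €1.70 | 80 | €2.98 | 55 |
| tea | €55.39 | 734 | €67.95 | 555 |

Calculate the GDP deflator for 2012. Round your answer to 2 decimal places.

Nominal GDP 2012 = 82.68·176 + 4.61·1032 + 2.98·55 + 67.95·555 = 57185.35.
Real GDP 2012 (at 2008 prices) = 48.59·176 + 2.70·1032 + 1.70·55 + 55.39·555 = 42173.19.
Deflator = Nominal/Real × 100 = 57185.35/42173.19 × 100 = 135.596.

135.60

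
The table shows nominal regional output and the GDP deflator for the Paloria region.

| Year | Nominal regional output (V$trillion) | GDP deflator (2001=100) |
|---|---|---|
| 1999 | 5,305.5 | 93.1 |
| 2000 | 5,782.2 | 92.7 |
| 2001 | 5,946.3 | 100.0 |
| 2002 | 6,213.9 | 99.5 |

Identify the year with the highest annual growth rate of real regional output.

2000: real = 5782.2/0.927 = 6237.54; growth vs 1999 (5698.71) = 9.46%.
2001: real = 5946.3/1.000 = 5946.30; growth vs 2000 (6237.54) = -4.67%.
2002: real = 6213.9/0.995 = 6245.13; growth vs 2001 (5946.30) = 5.03%.

2000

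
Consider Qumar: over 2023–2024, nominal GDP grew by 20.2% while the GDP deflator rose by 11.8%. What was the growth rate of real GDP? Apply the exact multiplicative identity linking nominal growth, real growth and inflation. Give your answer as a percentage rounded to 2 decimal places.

7.51%

(1 + g_nom) = (1 + g_real)(1 + π), so g_real = 1.2020 / 1.1180 − 1 = 0.07513.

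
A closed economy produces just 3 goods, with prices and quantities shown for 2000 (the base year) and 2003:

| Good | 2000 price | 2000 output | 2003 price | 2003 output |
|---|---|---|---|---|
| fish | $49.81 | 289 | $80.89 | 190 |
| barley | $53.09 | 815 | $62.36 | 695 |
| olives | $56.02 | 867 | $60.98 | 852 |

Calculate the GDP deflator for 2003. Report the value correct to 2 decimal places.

117.61

Nominal GDP 2003 = 80.89·190 + 62.36·695 + 60.98·852 = 110664.26.
Real GDP 2003 (at 2000 prices) = 49.81·190 + 53.09·695 + 56.02·852 = 94090.49.
Deflator = Nominal/Real × 100 = 110664.26/94090.49 × 100 = 117.615.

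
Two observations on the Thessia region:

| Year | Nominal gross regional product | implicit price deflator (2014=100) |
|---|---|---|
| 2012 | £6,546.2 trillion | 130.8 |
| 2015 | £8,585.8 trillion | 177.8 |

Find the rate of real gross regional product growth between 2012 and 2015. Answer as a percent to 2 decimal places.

Deflate each year: 2012 → 6546.2/1.308 = 5004.74; 2015 → 8585.8/1.778 = 4828.91.
So real gross regional product changed by 4828.91/5004.74 − 1 = -0.0351, i.e. -3.51%.

-3.51%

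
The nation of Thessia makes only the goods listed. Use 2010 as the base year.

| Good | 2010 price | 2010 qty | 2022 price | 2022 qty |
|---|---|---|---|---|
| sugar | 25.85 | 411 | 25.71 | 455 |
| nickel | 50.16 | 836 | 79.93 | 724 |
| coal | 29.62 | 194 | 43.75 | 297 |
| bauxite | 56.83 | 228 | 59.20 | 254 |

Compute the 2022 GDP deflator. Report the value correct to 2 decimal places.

136.87

Nominal GDP 2022 = 25.71·455 + 79.93·724 + 43.75·297 + 59.20·254 = 97597.92.
Real GDP 2022 (at 2010 prices) = 25.85·455 + 50.16·724 + 29.62·297 + 56.83·254 = 71309.55.
Deflator = Nominal/Real × 100 = 97597.92/71309.55 × 100 = 136.865.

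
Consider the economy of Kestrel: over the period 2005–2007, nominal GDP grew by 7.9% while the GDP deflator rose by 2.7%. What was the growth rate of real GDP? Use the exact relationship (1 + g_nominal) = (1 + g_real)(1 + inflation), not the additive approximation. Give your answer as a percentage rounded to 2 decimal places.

5.06%

(1 + g_nom) = (1 + g_real)(1 + π), so g_real = 1.0790 / 1.0270 − 1 = 0.05063.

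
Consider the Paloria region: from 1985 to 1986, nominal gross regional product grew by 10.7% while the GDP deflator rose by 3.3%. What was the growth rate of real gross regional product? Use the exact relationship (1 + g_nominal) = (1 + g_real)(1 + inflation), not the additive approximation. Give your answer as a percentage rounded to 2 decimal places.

7.16%

(1 + g_nom) = (1 + g_real)(1 + π), so g_real = 1.1070 / 1.0330 − 1 = 0.07164.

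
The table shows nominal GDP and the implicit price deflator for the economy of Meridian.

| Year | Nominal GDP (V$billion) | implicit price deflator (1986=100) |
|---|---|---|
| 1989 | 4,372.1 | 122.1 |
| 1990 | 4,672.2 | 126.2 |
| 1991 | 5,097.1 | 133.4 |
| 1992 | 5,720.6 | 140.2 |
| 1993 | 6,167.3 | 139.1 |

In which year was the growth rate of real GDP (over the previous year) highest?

1990: real = 4672.2/1.262 = 3702.22; growth vs 1989 (3580.75) = 3.39%.
1991: real = 5097.1/1.334 = 3820.91; growth vs 1990 (3702.22) = 3.21%.
1992: real = 5720.6/1.402 = 4080.31; growth vs 1991 (3820.91) = 6.79%.
1993: real = 6167.3/1.391 = 4433.72; growth vs 1992 (4080.31) = 8.66%.

1993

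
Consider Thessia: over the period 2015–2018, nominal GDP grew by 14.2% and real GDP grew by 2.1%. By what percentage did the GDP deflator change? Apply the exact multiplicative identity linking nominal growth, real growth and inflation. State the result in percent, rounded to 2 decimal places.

11.85%

(1 + g_nom) = (1 + g_real)(1 + π), so π = 1.1420 / 1.0210 − 1 = 0.11851.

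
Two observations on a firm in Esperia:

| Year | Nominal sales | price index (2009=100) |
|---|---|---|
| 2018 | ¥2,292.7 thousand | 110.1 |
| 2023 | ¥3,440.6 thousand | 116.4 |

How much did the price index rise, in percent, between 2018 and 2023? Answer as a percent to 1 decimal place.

Price-level change = 116.4 / 110.1 − 1 = 0.0572.

5.7%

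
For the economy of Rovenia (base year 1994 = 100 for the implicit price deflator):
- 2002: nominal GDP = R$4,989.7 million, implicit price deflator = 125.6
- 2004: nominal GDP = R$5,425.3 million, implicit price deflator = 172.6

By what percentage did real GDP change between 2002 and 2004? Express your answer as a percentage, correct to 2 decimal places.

-20.88%

Real GDP 2002 = 4989.7 / 1.256 = 3972.69.
Real GDP 2004 = 5425.3 / 1.726 = 3143.28.
Real growth = 3143.28 / 3972.69 − 1 = -0.2088.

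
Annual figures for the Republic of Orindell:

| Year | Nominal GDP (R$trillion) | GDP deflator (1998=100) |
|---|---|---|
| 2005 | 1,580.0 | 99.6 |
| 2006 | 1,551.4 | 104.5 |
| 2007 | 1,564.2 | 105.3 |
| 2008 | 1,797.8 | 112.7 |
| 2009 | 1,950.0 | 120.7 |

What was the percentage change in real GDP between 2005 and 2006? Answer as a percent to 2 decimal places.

-6.41%

Real GDP 2005 = 1580.0/0.996 = 1586.35.
Real GDP 2006 = 1551.4/1.045 = 1484.59.
Change = 1484.59/1586.35 − 1 = -0.0641.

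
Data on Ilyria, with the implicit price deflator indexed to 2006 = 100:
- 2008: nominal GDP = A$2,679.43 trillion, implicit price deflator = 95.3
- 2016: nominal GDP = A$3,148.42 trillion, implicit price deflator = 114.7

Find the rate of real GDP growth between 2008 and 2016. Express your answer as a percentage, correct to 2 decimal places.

Real GDP 2008 = 2679.43 / 0.953 = 2811.57.
Real GDP 2016 = 3148.42 / 1.147 = 2744.92.
Real growth = 2744.92 / 2811.57 − 1 = -0.0237.

-2.37%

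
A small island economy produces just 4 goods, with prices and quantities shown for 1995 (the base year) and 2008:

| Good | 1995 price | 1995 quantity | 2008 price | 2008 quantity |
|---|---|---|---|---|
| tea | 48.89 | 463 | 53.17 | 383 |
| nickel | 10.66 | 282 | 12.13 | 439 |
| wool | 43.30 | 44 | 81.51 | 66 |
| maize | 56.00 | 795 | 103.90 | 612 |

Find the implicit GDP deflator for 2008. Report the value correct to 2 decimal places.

156.37

Nominal GDP 2008 = 53.17·383 + 12.13·439 + 81.51·66 + 103.90·612 = 94655.64.
Real GDP 2008 (at 1995 prices) = 48.89·383 + 10.66·439 + 43.30·66 + 56.00·612 = 60534.41.
Deflator = Nominal/Real × 100 = 94655.64/60534.41 × 100 = 156.367.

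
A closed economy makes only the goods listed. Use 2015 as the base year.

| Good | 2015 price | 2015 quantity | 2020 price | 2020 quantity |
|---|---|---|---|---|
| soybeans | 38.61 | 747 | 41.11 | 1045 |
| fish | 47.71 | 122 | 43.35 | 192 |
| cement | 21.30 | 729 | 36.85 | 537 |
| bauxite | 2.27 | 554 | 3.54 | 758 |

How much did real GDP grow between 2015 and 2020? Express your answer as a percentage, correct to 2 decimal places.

21.81%

Real GDP 2015 = Nominal GDP 2015 = 38.61·747 + 47.71·122 + 21.30·729 + 2.27·554 = 51447.57.
Real GDP 2020 (at 2015 prices) = 38.61·1045 + 47.71·192 + 21.30·537 + 2.27·758 = 62666.53.
Real growth = 62666.53/51447.57 − 1 = 0.2181.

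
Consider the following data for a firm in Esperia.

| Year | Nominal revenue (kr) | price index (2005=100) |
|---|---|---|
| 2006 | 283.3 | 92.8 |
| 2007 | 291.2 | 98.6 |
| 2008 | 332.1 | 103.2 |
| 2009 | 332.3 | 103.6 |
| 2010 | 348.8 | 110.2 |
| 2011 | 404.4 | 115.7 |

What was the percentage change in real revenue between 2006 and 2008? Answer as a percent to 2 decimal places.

Real revenue 2006 = 283.3/0.928 = 305.28.
Real revenue 2008 = 332.1/1.032 = 321.80.
Change = 321.80/305.28 − 1 = 0.0541.

5.41%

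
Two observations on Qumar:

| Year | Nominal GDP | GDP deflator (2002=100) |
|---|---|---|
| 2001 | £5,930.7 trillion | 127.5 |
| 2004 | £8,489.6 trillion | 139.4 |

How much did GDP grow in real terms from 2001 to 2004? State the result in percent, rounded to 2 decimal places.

Deflate each year: 2001 → 5930.7/1.275 = 4651.53; 2004 → 8489.6/1.394 = 6090.10.
So real GDP changed by 6090.10/4651.53 − 1 = 0.3093, i.e. 30.93%.

30.93%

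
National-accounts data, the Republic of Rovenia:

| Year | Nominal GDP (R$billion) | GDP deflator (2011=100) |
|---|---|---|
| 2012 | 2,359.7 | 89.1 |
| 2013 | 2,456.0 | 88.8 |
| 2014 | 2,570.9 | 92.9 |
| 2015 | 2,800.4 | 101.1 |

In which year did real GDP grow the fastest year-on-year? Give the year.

2013: real = 2456.0/0.888 = 2765.77; growth vs 2012 (2648.37) = 4.43%.
2014: real = 2570.9/0.929 = 2767.38; growth vs 2013 (2765.77) = 0.06%.
2015: real = 2800.4/1.011 = 2769.93; growth vs 2014 (2767.38) = 0.09%.

2013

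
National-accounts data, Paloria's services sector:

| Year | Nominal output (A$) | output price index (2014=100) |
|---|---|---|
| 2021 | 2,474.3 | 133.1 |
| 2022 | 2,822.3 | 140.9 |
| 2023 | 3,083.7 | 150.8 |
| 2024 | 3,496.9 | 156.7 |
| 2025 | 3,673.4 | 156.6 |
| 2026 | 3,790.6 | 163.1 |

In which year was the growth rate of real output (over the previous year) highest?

2024

2022: real = 2822.3/1.409 = 2003.05; growth vs 2021 (1858.98) = 7.75%.
2023: real = 3083.7/1.508 = 2044.89; growth vs 2022 (2003.05) = 2.09%.
2024: real = 3496.9/1.567 = 2231.59; growth vs 2023 (2044.89) = 9.13%.
2025: real = 3673.4/1.566 = 2345.72; growth vs 2024 (2231.59) = 5.11%.
2026: real = 3790.6/1.631 = 2324.10; growth vs 2025 (2345.72) = -0.92%.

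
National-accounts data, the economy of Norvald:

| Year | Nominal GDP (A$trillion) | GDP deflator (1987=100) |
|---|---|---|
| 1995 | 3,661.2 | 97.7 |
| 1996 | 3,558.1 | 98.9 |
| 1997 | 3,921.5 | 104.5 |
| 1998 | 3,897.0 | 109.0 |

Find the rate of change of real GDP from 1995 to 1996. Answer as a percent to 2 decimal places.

-4.00%

Real GDP 1995 = 3661.2/0.977 = 3747.39.
Real GDP 1996 = 3558.1/0.989 = 3597.67.
Change = 3597.67/3747.39 − 1 = -0.0400.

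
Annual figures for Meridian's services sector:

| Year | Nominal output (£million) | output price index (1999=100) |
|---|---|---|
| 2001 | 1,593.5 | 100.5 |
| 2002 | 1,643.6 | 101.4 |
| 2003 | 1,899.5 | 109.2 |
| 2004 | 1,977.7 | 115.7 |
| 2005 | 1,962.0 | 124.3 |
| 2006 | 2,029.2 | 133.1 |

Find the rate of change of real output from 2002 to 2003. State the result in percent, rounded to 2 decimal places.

7.31%

Real output 2002 = 1643.6/1.014 = 1620.91.
Real output 2003 = 1899.5/1.092 = 1739.47.
Change = 1739.47/1620.91 − 1 = 0.0731.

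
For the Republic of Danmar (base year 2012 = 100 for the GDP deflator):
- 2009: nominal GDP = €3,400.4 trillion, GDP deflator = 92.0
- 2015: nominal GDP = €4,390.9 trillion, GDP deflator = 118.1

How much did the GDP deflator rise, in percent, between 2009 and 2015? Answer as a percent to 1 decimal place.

28.4%

Price-level change = 118.1 / 92.0 − 1 = 0.2837.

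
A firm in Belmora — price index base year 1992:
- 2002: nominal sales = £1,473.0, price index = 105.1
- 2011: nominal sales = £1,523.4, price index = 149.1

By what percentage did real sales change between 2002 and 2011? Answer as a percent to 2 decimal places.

-27.10%

Real sales 2002 = 1473.0 / 1.051 = 1401.52.
Real sales 2011 = 1523.4 / 1.491 = 1021.73.
Real growth = 1021.73 / 1401.52 − 1 = -0.2710.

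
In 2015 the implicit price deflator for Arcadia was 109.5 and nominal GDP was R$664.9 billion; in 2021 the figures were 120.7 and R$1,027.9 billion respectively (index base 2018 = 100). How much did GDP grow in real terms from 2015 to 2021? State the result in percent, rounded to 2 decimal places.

Deflate each year: 2015 → 664.9/1.095 = 607.21; 2021 → 1027.9/1.207 = 851.62.
So real GDP changed by 851.62/607.21 − 1 = 0.4025, i.e. 40.25%.

40.25%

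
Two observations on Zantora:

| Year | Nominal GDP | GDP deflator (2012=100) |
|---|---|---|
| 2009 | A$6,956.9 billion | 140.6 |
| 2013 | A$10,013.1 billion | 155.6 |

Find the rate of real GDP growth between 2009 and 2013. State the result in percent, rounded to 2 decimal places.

Deflate each year: 2009 → 6956.9/1.406 = 4948.01; 2013 → 10013.1/1.556 = 6435.15.
So real GDP changed by 6435.15/4948.01 − 1 = 0.3006, i.e. 30.06%.

30.06%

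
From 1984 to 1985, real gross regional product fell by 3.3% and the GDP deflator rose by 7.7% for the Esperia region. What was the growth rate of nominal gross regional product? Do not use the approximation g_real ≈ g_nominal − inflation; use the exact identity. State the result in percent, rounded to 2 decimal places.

4.15%

(1 + g_nom) = (1 + g_real)(1 + π) = 0.9670 × 1.0770 = 1.04146.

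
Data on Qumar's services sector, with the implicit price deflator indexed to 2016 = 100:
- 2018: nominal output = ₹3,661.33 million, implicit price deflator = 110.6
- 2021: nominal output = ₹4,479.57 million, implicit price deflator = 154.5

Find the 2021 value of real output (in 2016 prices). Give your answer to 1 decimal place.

Real output = Nominal / (implicit price deflator/100) = 4479.57 / 1.545 = 2899.40.

₹2,899.4 million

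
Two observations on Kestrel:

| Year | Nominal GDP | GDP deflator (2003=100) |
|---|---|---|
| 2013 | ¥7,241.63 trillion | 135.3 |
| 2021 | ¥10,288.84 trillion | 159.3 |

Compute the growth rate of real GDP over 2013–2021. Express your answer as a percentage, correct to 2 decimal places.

Deflate each year: 2013 → 7241.63/1.353 = 5352.28; 2021 → 10288.84/1.593 = 6458.78.
So real GDP changed by 6458.78/5352.28 − 1 = 0.2067, i.e. 20.67%.

20.67%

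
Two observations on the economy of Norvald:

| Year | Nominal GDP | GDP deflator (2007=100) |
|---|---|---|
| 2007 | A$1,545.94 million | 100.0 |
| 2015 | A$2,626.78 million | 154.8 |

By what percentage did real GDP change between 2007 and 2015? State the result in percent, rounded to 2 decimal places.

Real GDP 2007 = 1545.94 / 1.000 = 1545.94.
Real GDP 2015 = 2626.78 / 1.548 = 1696.89.
Real growth = 1696.89 / 1545.94 − 1 = 0.0976.

9.76%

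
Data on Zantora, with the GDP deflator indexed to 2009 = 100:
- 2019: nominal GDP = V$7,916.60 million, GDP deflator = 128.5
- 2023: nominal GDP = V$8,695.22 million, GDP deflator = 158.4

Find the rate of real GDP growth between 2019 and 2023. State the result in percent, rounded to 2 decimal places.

Deflate each year: 2019 → 7916.60/1.285 = 6160.78; 2023 → 8695.22/1.584 = 5489.41.
So real GDP changed by 5489.41/6160.78 − 1 = -0.1090, i.e. -10.90%.

-10.90%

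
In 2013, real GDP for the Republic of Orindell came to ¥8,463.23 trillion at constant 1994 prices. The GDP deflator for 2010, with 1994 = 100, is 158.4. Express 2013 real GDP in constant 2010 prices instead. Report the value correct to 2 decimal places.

¥13,405.76 trillion

Real GDP in 2010 prices = Real GDP in 1994 prices × (P_2010/P_1994) = 8463.23 × 1.584 = 13405.76.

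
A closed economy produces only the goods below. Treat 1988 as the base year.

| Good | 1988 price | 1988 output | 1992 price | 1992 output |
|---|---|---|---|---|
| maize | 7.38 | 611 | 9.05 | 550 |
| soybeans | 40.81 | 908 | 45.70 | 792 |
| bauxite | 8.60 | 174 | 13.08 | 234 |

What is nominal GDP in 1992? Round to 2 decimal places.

44232.62

Nominal GDP 1992 = Σ (p_1992 × q_1992) = 9.05·550 + 45.70·792 + 13.08·234 = 44232.62.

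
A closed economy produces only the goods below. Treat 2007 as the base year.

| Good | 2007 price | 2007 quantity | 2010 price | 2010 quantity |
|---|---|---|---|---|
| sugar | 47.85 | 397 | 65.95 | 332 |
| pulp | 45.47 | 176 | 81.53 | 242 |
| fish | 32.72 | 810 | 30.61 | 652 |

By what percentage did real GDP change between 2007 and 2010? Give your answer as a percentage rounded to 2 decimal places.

Real GDP 2007 = Nominal GDP 2007 = 47.85·397 + 45.47·176 + 32.72·810 = 53502.37.
Real GDP 2010 (at 2007 prices) = 47.85·332 + 45.47·242 + 32.72·652 = 48223.38.
Real growth = 48223.38/53502.37 − 1 = -0.0987.

-9.87%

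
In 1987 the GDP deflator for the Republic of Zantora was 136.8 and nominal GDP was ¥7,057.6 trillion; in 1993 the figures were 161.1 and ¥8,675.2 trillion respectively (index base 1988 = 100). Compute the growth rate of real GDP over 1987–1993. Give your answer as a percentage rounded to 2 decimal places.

4.38%

Deflate each year: 1987 → 7057.6/1.368 = 5159.06; 1993 → 8675.2/1.611 = 5384.98.
So real GDP changed by 5384.98/5159.06 − 1 = 0.0438, i.e. 4.38%.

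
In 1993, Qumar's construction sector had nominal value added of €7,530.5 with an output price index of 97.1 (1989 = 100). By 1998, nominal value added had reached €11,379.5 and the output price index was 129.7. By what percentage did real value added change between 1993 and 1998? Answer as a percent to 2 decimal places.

13.13%

Deflate each year: 1993 → 7530.5/0.971 = 7755.41; 1998 → 11379.5/1.297 = 8773.71.
So real value added changed by 8773.71/7755.41 − 1 = 0.1313, i.e. 13.13%.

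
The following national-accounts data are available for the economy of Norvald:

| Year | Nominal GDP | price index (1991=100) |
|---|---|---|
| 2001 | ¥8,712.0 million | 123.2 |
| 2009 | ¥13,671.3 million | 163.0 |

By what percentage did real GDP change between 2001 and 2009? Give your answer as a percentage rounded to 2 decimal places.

Real GDP 2001 = 8712.0 / 1.232 = 7071.43.
Real GDP 2009 = 13671.3 / 1.630 = 8387.30.
Real growth = 8387.30 / 7071.43 − 1 = 0.1861.

18.61%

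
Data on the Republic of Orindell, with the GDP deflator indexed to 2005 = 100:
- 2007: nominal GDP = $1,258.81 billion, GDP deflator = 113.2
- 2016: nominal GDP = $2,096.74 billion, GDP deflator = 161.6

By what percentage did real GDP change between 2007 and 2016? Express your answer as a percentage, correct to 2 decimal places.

Deflate each year: 2007 → 1258.81/1.132 = 1112.02; 2016 → 2096.74/1.616 = 1297.49.
So real GDP changed by 1297.49/1112.02 − 1 = 0.1668, i.e. 16.68%.

16.68%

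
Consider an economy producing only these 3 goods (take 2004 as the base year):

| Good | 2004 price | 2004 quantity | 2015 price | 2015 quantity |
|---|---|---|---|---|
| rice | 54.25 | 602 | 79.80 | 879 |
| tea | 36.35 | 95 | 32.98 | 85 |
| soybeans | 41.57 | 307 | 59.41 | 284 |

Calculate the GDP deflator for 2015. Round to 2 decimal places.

Nominal GDP 2015 = 79.80·879 + 32.98·85 + 59.41·284 = 89819.94.
Real GDP 2015 (at 2004 prices) = 54.25·879 + 36.35·85 + 41.57·284 = 62581.38.
Deflator = Nominal/Real × 100 = 89819.94/62581.38 × 100 = 143.525.

143.53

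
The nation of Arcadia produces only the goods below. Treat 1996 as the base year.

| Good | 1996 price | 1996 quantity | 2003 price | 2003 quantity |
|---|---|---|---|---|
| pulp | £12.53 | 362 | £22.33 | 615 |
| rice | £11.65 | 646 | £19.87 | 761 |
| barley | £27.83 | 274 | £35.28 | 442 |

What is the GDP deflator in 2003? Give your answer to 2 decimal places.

Nominal GDP 2003 = 22.33·615 + 19.87·761 + 35.28·442 = 44447.78.
Real GDP 2003 (at 1996 prices) = 12.53·615 + 11.65·761 + 27.83·442 = 28872.46.
Deflator = Nominal/Real × 100 = 44447.78/28872.46 × 100 = 153.945.

153.95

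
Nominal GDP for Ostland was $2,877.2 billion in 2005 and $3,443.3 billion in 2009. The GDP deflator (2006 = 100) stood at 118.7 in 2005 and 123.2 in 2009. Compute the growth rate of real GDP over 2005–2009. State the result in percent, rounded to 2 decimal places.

15.30%

Deflate each year: 2005 → 2877.2/1.187 = 2423.93; 2009 → 3443.3/1.232 = 2794.89.
So real GDP changed by 2794.89/2423.93 − 1 = 0.1530, i.e. 15.30%.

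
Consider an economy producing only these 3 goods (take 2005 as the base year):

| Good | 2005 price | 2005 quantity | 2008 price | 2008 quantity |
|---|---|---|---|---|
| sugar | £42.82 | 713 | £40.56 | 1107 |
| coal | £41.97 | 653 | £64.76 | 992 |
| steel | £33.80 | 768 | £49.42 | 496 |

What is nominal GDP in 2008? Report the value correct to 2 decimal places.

£133654.16

Nominal GDP 2008 = Σ (p_2008 × q_2008) = 40.56·1107 + 64.76·992 + 49.42·496 = 133654.16.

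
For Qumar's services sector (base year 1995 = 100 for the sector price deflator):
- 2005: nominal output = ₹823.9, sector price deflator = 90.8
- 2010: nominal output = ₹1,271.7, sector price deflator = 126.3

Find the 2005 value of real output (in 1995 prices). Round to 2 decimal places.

Real output = Nominal / (sector price deflator/100) = 823.9 / 0.908 = 907.38.

₹907.38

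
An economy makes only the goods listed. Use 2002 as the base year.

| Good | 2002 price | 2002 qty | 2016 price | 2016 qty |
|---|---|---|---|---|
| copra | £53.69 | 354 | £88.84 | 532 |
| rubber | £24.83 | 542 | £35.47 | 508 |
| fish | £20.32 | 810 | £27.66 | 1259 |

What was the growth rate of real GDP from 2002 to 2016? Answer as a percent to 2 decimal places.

36.46%

Real GDP 2002 = Nominal GDP 2002 = 53.69·354 + 24.83·542 + 20.32·810 = 48923.32.
Real GDP 2016 (at 2002 prices) = 53.69·532 + 24.83·508 + 20.32·1259 = 66759.60.
Real growth = 66759.60/48923.32 − 1 = 0.3646.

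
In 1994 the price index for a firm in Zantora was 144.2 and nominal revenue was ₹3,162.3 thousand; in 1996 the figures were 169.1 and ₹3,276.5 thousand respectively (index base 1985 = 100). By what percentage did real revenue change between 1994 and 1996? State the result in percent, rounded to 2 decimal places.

-11.65%

Real revenue 1994 = 3162.3 / 1.442 = 2193.00.
Real revenue 1996 = 3276.5 / 1.691 = 1937.61.
Real growth = 1937.61 / 2193.00 − 1 = -0.1165.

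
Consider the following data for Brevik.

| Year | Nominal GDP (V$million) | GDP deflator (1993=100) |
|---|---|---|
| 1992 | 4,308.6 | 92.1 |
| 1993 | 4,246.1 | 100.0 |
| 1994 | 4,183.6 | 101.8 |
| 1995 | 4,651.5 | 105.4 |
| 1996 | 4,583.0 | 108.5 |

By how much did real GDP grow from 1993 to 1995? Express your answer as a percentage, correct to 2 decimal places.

3.94%

Real GDP 1993 = 4246.1/1.000 = 4246.10.
Real GDP 1995 = 4651.5/1.054 = 4413.19.
Change = 4413.19/4246.10 − 1 = 0.0394.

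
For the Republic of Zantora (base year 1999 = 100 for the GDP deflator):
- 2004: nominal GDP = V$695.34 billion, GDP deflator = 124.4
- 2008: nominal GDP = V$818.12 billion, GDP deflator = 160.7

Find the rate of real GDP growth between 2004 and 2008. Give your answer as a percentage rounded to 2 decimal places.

-8.92%

Deflate each year: 2004 → 695.34/1.244 = 558.95; 2008 → 818.12/1.607 = 509.10.
So real GDP changed by 509.10/558.95 − 1 = -0.0892, i.e. -8.92%.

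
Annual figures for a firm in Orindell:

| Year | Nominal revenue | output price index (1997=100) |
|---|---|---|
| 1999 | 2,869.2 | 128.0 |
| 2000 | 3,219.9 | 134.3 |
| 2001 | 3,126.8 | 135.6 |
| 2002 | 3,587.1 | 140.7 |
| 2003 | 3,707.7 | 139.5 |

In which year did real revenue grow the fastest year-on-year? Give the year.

2002

2000: real = 3219.9/1.343 = 2397.54; growth vs 1999 (2241.56) = 6.96%.
2001: real = 3126.8/1.356 = 2305.90; growth vs 2000 (2397.54) = -3.82%.
2002: real = 3587.1/1.407 = 2549.47; growth vs 2001 (2305.90) = 10.56%.
2003: real = 3707.7/1.395 = 2657.85; growth vs 2002 (2549.47) = 4.25%.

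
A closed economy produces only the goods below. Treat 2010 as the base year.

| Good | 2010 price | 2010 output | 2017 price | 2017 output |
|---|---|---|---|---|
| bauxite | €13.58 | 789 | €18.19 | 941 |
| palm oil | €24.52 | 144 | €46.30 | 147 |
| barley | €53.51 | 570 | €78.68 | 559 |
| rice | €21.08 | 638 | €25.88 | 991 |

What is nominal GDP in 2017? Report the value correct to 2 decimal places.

Nominal GDP 2017 = Σ (p_2017 × q_2017) = 18.19·941 + 46.30·147 + 78.68·559 + 25.88·991 = 93552.09.

€93552.09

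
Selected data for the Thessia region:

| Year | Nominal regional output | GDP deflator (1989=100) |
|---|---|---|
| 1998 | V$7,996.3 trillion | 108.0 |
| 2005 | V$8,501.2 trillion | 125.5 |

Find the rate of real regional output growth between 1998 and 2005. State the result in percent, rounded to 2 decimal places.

-8.51%

Deflate each year: 1998 → 7996.3/1.080 = 7403.98; 2005 → 8501.2/1.255 = 6773.86.
So real regional output changed by 6773.86/7403.98 − 1 = -0.0851, i.e. -8.51%.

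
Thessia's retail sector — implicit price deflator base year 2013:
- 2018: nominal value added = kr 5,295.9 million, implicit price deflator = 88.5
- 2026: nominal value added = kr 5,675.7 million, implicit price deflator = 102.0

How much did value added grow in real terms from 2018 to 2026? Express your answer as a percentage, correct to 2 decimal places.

-7.01%

Real value added 2018 = 5295.9 / 0.885 = 5984.07.
Real value added 2026 = 5675.7 / 1.020 = 5564.41.
Real growth = 5564.41 / 5984.07 − 1 = -0.0701.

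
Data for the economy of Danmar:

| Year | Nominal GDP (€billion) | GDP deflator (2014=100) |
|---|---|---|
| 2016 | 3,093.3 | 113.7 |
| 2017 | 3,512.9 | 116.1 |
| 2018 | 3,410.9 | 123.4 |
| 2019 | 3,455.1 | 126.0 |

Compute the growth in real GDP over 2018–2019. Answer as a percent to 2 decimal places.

-0.79%

Real GDP 2018 = 3410.9/1.234 = 2764.10.
Real GDP 2019 = 3455.1/1.260 = 2742.14.
Change = 2742.14/2764.10 − 1 = -0.0079.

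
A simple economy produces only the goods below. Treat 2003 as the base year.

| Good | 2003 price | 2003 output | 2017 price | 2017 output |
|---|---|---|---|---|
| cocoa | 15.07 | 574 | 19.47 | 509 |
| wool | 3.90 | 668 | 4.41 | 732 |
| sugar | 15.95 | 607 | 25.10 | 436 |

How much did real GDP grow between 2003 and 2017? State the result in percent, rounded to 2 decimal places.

Real GDP 2003 = Nominal GDP 2003 = 15.07·574 + 3.90·668 + 15.95·607 = 20937.03.
Real GDP 2017 (at 2003 prices) = 15.07·509 + 3.90·732 + 15.95·436 = 17479.63.
Real growth = 17479.63/20937.03 − 1 = -0.1651.

-16.51%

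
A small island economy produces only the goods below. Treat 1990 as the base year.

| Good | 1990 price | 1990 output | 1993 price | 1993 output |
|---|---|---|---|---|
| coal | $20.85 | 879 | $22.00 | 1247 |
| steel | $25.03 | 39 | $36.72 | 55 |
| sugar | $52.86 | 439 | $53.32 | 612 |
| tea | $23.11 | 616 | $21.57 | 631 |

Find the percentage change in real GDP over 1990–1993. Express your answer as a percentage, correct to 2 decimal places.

30.95%

Real GDP 1990 = Nominal GDP 1990 = 20.85·879 + 25.03·39 + 52.86·439 + 23.11·616 = 56744.62.
Real GDP 1993 (at 1990 prices) = 20.85·1247 + 25.03·55 + 52.86·612 + 23.11·631 = 74309.33.
Real growth = 74309.33/56744.62 − 1 = 0.3095.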